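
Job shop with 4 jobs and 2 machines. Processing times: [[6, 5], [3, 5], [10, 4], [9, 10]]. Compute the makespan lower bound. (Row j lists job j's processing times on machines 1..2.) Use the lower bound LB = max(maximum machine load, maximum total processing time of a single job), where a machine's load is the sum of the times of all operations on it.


Machine loads:
  Machine 1: 6 + 3 + 10 + 9 = 28
  Machine 2: 5 + 5 + 4 + 10 = 24
Max machine load = 28
Job totals:
  Job 1: 11
  Job 2: 8
  Job 3: 14
  Job 4: 19
Max job total = 19
Lower bound = max(28, 19) = 28

28


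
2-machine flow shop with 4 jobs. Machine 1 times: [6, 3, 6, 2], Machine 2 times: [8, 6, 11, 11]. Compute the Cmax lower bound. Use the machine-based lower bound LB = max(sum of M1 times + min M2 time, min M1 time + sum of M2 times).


LB1 = sum(M1 times) + min(M2 times) = 17 + 6 = 23
LB2 = min(M1 times) + sum(M2 times) = 2 + 36 = 38
Lower bound = max(LB1, LB2) = max(23, 38) = 38

38


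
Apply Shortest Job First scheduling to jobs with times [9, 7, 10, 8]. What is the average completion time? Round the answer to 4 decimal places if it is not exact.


SJF order (ascending): [7, 8, 9, 10]
Completion times:
  Job 1: burst=7, C=7
  Job 2: burst=8, C=15
  Job 3: burst=9, C=24
  Job 4: burst=10, C=34
Average completion = 80/4 = 20.0

20.0


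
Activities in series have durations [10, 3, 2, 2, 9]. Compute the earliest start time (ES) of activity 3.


Activity 3 starts after activities 1 through 2 complete.
Predecessor durations: [10, 3]
ES = 10 + 3 = 13

13


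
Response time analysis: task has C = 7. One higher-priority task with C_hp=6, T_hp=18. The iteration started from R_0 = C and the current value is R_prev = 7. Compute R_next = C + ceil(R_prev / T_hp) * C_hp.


R_next = C + ceil(R_prev / T_hp) * C_hp
ceil(7 / 18) = ceil(0.3889) = 1
Interference = 1 * 6 = 6
R_next = 7 + 6 = 13

13


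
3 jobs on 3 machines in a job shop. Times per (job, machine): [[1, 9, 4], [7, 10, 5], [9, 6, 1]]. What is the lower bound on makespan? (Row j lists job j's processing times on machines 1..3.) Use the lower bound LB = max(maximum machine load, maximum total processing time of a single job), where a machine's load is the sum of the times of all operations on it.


Machine loads:
  Machine 1: 1 + 7 + 9 = 17
  Machine 2: 9 + 10 + 6 = 25
  Machine 3: 4 + 5 + 1 = 10
Max machine load = 25
Job totals:
  Job 1: 14
  Job 2: 22
  Job 3: 16
Max job total = 22
Lower bound = max(25, 22) = 25

25


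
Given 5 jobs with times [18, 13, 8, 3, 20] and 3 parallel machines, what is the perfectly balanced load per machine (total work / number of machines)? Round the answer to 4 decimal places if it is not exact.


Total processing time = 18 + 13 + 8 + 3 + 20 = 62
Number of machines = 3
Ideal balanced load = 62 / 3 = 20.6667

20.6667


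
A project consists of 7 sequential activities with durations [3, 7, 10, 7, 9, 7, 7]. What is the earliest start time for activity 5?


Activity 5 starts after activities 1 through 4 complete.
Predecessor durations: [3, 7, 10, 7]
ES = 3 + 7 + 10 + 7 = 27

27


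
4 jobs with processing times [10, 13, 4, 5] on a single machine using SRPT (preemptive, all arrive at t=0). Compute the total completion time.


Since all jobs arrive at t=0, SRPT equals SPT ordering.
SPT order: [4, 5, 10, 13]
Completion times:
  Job 1: p=4, C=4
  Job 2: p=5, C=9
  Job 3: p=10, C=19
  Job 4: p=13, C=32
Total completion time = 4 + 9 + 19 + 32 = 64

64


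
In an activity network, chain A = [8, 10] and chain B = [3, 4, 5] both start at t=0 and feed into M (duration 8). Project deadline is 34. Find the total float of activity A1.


Forward pass: ES(A1) = sum of predecessors on chain A = 0
EF = ES + duration = 0 + 8 = 8
Backward pass: LF(M) = deadline = 34; LS(M) = 34 - 8 = 26
LF(A1) = LS(M) - sum(successors on chain A) = 26 - 10 = 16
LS = LF - duration = 16 - 8 = 8
Total float = LS - ES = 8 - 0 = 8

8


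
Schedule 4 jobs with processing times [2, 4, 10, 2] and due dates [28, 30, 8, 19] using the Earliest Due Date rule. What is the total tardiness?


Sort by due date (EDD order): [(10, 8), (2, 19), (2, 28), (4, 30)]
Compute completion times and tardiness:
  Job 1: p=10, d=8, C=10, tardiness=max(0,10-8)=2
  Job 2: p=2, d=19, C=12, tardiness=max(0,12-19)=0
  Job 3: p=2, d=28, C=14, tardiness=max(0,14-28)=0
  Job 4: p=4, d=30, C=18, tardiness=max(0,18-30)=0
Total tardiness = 2

2


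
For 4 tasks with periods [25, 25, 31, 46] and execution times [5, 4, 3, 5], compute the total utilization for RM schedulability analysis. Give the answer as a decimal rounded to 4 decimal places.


Compute individual utilizations (exact fractions):
  Task 1: C/T = 5/25 = 1/5 (approx. 0.2)
  Task 2: C/T = 4/25 (approx. 0.16)
  Task 3: C/T = 3/31 (approx. 0.0968)
  Task 4: C/T = 5/46 (approx. 0.1087)
Total utilization U = 1/5 + 4/25 + 3/31 + 5/46 = 20159/35650
Rounded to 4 decimal places: U = 0.5655
RM (Liu & Layland) bound for 4 tasks = 0.756828; compare with U = 20159/35650 (approx. 0.565470)
U <= bound, so schedulable by RM sufficient condition.

0.5655


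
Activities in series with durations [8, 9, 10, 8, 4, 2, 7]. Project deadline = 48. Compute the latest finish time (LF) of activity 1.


LF(activity 1) = deadline - sum of successor durations
Successors: activities 2 through 7 with durations [9, 10, 8, 4, 2, 7]
Sum of successor durations = 40
LF = 48 - 40 = 8

8


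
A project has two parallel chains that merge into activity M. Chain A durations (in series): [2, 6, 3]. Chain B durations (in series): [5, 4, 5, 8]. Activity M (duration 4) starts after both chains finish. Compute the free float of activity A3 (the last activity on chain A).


ES(A3) = sum of predecessors on chain A = 8
EF(A3) = ES + duration = 8 + 3 = 11
Successor of A3 is M. ES(M) = max(sum(A), sum(B)) = max(11, 22) = 22
Free float = ES(successor) - EF(current) = 22 - 11 = 11

11


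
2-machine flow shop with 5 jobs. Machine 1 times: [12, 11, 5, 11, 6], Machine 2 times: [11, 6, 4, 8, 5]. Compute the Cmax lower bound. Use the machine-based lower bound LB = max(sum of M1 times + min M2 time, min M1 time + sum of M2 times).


LB1 = sum(M1 times) + min(M2 times) = 45 + 4 = 49
LB2 = min(M1 times) + sum(M2 times) = 5 + 34 = 39
Lower bound = max(LB1, LB2) = max(49, 39) = 49

49


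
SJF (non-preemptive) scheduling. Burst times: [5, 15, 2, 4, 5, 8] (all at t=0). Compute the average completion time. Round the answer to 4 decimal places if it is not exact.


SJF order (ascending): [2, 4, 5, 5, 8, 15]
Completion times:
  Job 1: burst=2, C=2
  Job 2: burst=4, C=6
  Job 3: burst=5, C=11
  Job 4: burst=5, C=16
  Job 5: burst=8, C=24
  Job 6: burst=15, C=39
Average completion = 98/6 = 16.3333

16.3333


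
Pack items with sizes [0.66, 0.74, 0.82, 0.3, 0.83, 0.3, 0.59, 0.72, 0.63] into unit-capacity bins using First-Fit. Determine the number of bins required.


Place items sequentially using First-Fit:
  Item 0.66 -> new Bin 1
  Item 0.74 -> new Bin 2
  Item 0.82 -> new Bin 3
  Item 0.3 -> Bin 1 (now 0.96)
  Item 0.83 -> new Bin 4
  Item 0.3 -> new Bin 5
  Item 0.59 -> Bin 5 (now 0.89)
  Item 0.72 -> new Bin 6
  Item 0.63 -> new Bin 7
Total bins used = 7

7


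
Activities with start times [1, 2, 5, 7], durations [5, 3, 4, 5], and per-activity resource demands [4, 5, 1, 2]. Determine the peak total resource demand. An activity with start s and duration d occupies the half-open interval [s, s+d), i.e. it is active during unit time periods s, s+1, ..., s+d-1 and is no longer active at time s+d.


Each activity i is active on [start_i, start_i + duration_i).
Compute total resource usage per time slot:
  t=0: active resources = [], total = 0
  t=1: active resources = [4], total = 4
  t=2: active resources = [4, 5], total = 9
  t=3: active resources = [4, 5], total = 9
  t=4: active resources = [4, 5], total = 9
  t=5: active resources = [4, 1], total = 5
  t=6: active resources = [1], total = 1
  t=7: active resources = [1, 2], total = 3
  t=8: active resources = [1, 2], total = 3
  t=9: active resources = [2], total = 2
  t=10: active resources = [2], total = 2
  t=11: active resources = [2], total = 2
Peak resource demand = 9

9


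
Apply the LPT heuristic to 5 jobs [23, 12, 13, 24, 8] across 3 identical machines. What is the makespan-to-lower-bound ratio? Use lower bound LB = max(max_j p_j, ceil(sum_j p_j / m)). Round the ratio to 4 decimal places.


LPT order: [24, 23, 13, 12, 8]
Machine loads after assignment: [24, 31, 25]
LPT makespan = 31
Lower bound = max(max_job, ceil(total/3)) = max(24, 27) = 27
Ratio = 31 / 27 = 1.1481

1.1481


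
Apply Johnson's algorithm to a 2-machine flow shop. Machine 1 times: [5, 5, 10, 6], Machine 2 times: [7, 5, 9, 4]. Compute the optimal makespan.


Apply Johnson's rule:
  Group 1 (a <= b): [(1, 5, 7), (2, 5, 5)]
  Group 2 (a > b): [(3, 10, 9), (4, 6, 4)]
Optimal job order: [1, 2, 3, 4]
Schedule:
  Job 1: M1 done at 5, M2 done at 12
  Job 2: M1 done at 10, M2 done at 17
  Job 3: M1 done at 20, M2 done at 29
  Job 4: M1 done at 26, M2 done at 33
Makespan = 33

33


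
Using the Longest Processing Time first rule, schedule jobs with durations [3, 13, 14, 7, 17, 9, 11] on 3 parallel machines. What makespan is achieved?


Sort jobs in decreasing order (LPT): [17, 14, 13, 11, 9, 7, 3]
Assign each job to the least loaded machine:
  Machine 1: jobs [17, 7], load = 24
  Machine 2: jobs [14, 9, 3], load = 26
  Machine 3: jobs [13, 11], load = 24
Makespan = max load = 26

26


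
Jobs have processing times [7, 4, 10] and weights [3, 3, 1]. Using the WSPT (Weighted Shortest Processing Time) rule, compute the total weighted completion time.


Compute p/w ratios and sort ascending (WSPT): [(4, 3), (7, 3), (10, 1)]
Compute weighted completion times:
  Job (p=4,w=3): C=4, w*C=3*4=12
  Job (p=7,w=3): C=11, w*C=3*11=33
  Job (p=10,w=1): C=21, w*C=1*21=21
Total weighted completion time = 66

66


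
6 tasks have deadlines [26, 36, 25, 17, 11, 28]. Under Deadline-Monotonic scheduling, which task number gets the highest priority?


Sort tasks by relative deadline (ascending):
  Task 5: deadline = 11
  Task 4: deadline = 17
  Task 3: deadline = 25
  Task 1: deadline = 26
  Task 6: deadline = 28
  Task 2: deadline = 36
Priority order (highest first): [5, 4, 3, 1, 6, 2]
Highest priority task = 5

5


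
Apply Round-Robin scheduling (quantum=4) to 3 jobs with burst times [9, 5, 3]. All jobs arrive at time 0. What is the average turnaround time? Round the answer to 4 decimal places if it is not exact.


Time quantum = 4
Execution trace:
  J1 runs 4 units, time = 4
  J2 runs 4 units, time = 8
  J3 runs 3 units, time = 11
  J1 runs 4 units, time = 15
  J2 runs 1 units, time = 16
  J1 runs 1 units, time = 17
Finish times: [17, 16, 11]
Average turnaround = 44/3 = 14.6667

14.6667


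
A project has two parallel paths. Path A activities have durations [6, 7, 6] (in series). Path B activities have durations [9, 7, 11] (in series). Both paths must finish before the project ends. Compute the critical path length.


Path A total = 6 + 7 + 6 = 19
Path B total = 9 + 7 + 11 = 27
Critical path = longest path = max(19, 27) = 27

27


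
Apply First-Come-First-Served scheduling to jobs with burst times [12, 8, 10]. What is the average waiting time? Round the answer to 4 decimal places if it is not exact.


FCFS order (as given): [12, 8, 10]
Waiting times:
  Job 1: wait = 0
  Job 2: wait = 12
  Job 3: wait = 20
Sum of waiting times = 32
Average waiting time = 32/3 = 10.6667

10.6667


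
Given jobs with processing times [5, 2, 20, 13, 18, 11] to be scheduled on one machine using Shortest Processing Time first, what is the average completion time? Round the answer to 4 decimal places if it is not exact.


Sort jobs by processing time (SPT order): [2, 5, 11, 13, 18, 20]
Compute completion times sequentially:
  Job 1: processing = 2, completes at 2
  Job 2: processing = 5, completes at 7
  Job 3: processing = 11, completes at 18
  Job 4: processing = 13, completes at 31
  Job 5: processing = 18, completes at 49
  Job 6: processing = 20, completes at 69
Sum of completion times = 176
Average completion time = 176/6 = 29.3333

29.3333


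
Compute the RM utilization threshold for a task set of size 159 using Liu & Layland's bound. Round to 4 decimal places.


Compute 2^(1/159) = 1.0043689323
Subtract 1: 1.0043689323 - 1 = 0.0043689323
Multiply by n: 159 * 0.0043689323 = 0.6946602357
Round to 4 dp: 0.6947

0.6947


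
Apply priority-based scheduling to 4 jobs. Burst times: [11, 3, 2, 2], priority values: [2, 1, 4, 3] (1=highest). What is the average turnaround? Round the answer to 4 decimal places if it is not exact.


Sort by priority (ascending = highest first):
Order: [(1, 3), (2, 11), (3, 2), (4, 2)]
Completion times:
  Priority 1, burst=3, C=3
  Priority 2, burst=11, C=14
  Priority 3, burst=2, C=16
  Priority 4, burst=2, C=18
Average turnaround = 51/4 = 12.75

12.75


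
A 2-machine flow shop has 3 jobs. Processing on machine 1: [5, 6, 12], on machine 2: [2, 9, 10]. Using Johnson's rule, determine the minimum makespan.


Apply Johnson's rule:
  Group 1 (a <= b): [(2, 6, 9)]
  Group 2 (a > b): [(3, 12, 10), (1, 5, 2)]
Optimal job order: [2, 3, 1]
Schedule:
  Job 2: M1 done at 6, M2 done at 15
  Job 3: M1 done at 18, M2 done at 28
  Job 1: M1 done at 23, M2 done at 30
Makespan = 30

30


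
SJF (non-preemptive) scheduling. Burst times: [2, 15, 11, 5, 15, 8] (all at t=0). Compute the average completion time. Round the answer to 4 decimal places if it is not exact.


SJF order (ascending): [2, 5, 8, 11, 15, 15]
Completion times:
  Job 1: burst=2, C=2
  Job 2: burst=5, C=7
  Job 3: burst=8, C=15
  Job 4: burst=11, C=26
  Job 5: burst=15, C=41
  Job 6: burst=15, C=56
Average completion = 147/6 = 24.5

24.5


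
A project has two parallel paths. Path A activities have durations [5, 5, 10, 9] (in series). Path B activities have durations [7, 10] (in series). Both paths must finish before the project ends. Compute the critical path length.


Path A total = 5 + 5 + 10 + 9 = 29
Path B total = 7 + 10 = 17
Critical path = longest path = max(29, 17) = 29

29


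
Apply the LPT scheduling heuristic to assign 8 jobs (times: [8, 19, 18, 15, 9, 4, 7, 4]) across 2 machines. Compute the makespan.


Sort jobs in decreasing order (LPT): [19, 18, 15, 9, 8, 7, 4, 4]
Assign each job to the least loaded machine:
  Machine 1: jobs [19, 9, 8, 4, 4], load = 44
  Machine 2: jobs [18, 15, 7], load = 40
Makespan = max load = 44

44


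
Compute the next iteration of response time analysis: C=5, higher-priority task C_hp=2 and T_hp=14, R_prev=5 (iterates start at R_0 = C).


R_next = C + ceil(R_prev / T_hp) * C_hp
ceil(5 / 14) = ceil(0.3571) = 1
Interference = 1 * 2 = 2
R_next = 5 + 2 = 7

7


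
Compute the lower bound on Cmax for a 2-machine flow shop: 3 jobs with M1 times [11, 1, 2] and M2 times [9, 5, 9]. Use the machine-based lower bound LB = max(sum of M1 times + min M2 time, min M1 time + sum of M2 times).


LB1 = sum(M1 times) + min(M2 times) = 14 + 5 = 19
LB2 = min(M1 times) + sum(M2 times) = 1 + 23 = 24
Lower bound = max(LB1, LB2) = max(19, 24) = 24

24


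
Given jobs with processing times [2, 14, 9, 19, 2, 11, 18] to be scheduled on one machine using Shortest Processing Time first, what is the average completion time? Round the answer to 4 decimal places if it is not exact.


Sort jobs by processing time (SPT order): [2, 2, 9, 11, 14, 18, 19]
Compute completion times sequentially:
  Job 1: processing = 2, completes at 2
  Job 2: processing = 2, completes at 4
  Job 3: processing = 9, completes at 13
  Job 4: processing = 11, completes at 24
  Job 5: processing = 14, completes at 38
  Job 6: processing = 18, completes at 56
  Job 7: processing = 19, completes at 75
Sum of completion times = 212
Average completion time = 212/7 = 30.2857

30.2857


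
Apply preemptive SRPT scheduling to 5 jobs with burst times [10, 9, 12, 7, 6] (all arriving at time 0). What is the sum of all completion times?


Since all jobs arrive at t=0, SRPT equals SPT ordering.
SPT order: [6, 7, 9, 10, 12]
Completion times:
  Job 1: p=6, C=6
  Job 2: p=7, C=13
  Job 3: p=9, C=22
  Job 4: p=10, C=32
  Job 5: p=12, C=44
Total completion time = 6 + 13 + 22 + 32 + 44 = 117

117


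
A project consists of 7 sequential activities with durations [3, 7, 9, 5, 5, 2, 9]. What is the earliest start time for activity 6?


Activity 6 starts after activities 1 through 5 complete.
Predecessor durations: [3, 7, 9, 5, 5]
ES = 3 + 7 + 9 + 5 + 5 = 29

29


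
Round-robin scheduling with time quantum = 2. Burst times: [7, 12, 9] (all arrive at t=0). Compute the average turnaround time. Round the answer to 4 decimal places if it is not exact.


Time quantum = 2
Execution trace:
  J1 runs 2 units, time = 2
  J2 runs 2 units, time = 4
  J3 runs 2 units, time = 6
  J1 runs 2 units, time = 8
  J2 runs 2 units, time = 10
  J3 runs 2 units, time = 12
  J1 runs 2 units, time = 14
  J2 runs 2 units, time = 16
  J3 runs 2 units, time = 18
  J1 runs 1 units, time = 19
  J2 runs 2 units, time = 21
  J3 runs 2 units, time = 23
  J2 runs 2 units, time = 25
  J3 runs 1 units, time = 26
  J2 runs 2 units, time = 28
Finish times: [19, 28, 26]
Average turnaround = 73/3 = 24.3333

24.3333


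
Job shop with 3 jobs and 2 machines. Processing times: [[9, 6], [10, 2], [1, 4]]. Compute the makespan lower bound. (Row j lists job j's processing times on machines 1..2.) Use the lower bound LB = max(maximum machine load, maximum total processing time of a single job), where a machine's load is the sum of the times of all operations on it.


Machine loads:
  Machine 1: 9 + 10 + 1 = 20
  Machine 2: 6 + 2 + 4 = 12
Max machine load = 20
Job totals:
  Job 1: 15
  Job 2: 12
  Job 3: 5
Max job total = 15
Lower bound = max(20, 15) = 20

20


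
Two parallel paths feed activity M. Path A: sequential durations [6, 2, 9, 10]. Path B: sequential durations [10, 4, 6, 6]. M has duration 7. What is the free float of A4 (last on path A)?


ES(A4) = sum of predecessors on chain A = 17
EF(A4) = ES + duration = 17 + 10 = 27
Successor of A4 is M. ES(M) = max(sum(A), sum(B)) = max(27, 26) = 27
Free float = ES(successor) - EF(current) = 27 - 27 = 0

0


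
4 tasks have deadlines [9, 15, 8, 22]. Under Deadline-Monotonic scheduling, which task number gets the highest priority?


Sort tasks by relative deadline (ascending):
  Task 3: deadline = 8
  Task 1: deadline = 9
  Task 2: deadline = 15
  Task 4: deadline = 22
Priority order (highest first): [3, 1, 2, 4]
Highest priority task = 3

3


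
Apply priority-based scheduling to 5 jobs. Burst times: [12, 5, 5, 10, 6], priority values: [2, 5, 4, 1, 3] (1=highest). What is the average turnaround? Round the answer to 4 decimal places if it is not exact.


Sort by priority (ascending = highest first):
Order: [(1, 10), (2, 12), (3, 6), (4, 5), (5, 5)]
Completion times:
  Priority 1, burst=10, C=10
  Priority 2, burst=12, C=22
  Priority 3, burst=6, C=28
  Priority 4, burst=5, C=33
  Priority 5, burst=5, C=38
Average turnaround = 131/5 = 26.2

26.2


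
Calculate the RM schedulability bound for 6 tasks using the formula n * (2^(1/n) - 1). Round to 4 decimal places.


Compute 2^(1/6) = 1.1224620483
Subtract 1: 1.1224620483 - 1 = 0.1224620483
Multiply by n: 6 * 0.1224620483 = 0.7347722898
Round to 4 dp: 0.7348

0.7348


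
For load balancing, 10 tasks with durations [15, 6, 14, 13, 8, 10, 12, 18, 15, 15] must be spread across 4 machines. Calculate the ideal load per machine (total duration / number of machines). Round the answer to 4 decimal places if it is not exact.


Total processing time = 15 + 6 + 14 + 13 + 8 + 10 + 12 + 18 + 15 + 15 = 126
Number of machines = 4
Ideal balanced load = 126 / 4 = 31.5

31.5


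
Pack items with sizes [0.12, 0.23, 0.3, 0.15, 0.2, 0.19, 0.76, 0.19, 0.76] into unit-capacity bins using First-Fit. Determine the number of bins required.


Place items sequentially using First-Fit:
  Item 0.12 -> new Bin 1
  Item 0.23 -> Bin 1 (now 0.35)
  Item 0.3 -> Bin 1 (now 0.65)
  Item 0.15 -> Bin 1 (now 0.8)
  Item 0.2 -> Bin 1 (now 1.0)
  Item 0.19 -> new Bin 2
  Item 0.76 -> Bin 2 (now 0.95)
  Item 0.19 -> new Bin 3
  Item 0.76 -> Bin 3 (now 0.95)
Total bins used = 3

3


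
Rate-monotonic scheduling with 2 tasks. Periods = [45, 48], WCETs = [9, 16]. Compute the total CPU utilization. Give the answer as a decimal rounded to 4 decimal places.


Compute individual utilizations (exact fractions):
  Task 1: C/T = 9/45 = 1/5 (approx. 0.2)
  Task 2: C/T = 16/48 = 1/3 (approx. 0.3333)
Total utilization U = 1/5 + 1/3 = 8/15
Rounded to 4 decimal places: U = 0.5333
RM (Liu & Layland) bound for 2 tasks = 0.828427; compare with U = 8/15 (approx. 0.533333)
U <= bound, so schedulable by RM sufficient condition.

0.5333


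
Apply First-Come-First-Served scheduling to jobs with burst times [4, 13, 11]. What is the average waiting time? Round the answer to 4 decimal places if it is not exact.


FCFS order (as given): [4, 13, 11]
Waiting times:
  Job 1: wait = 0
  Job 2: wait = 4
  Job 3: wait = 17
Sum of waiting times = 21
Average waiting time = 21/3 = 7.0

7.0


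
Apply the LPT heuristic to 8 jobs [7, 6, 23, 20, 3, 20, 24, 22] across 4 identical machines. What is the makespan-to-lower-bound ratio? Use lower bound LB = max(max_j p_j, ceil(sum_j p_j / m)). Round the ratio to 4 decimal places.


LPT order: [24, 23, 22, 20, 20, 7, 6, 3]
Machine loads after assignment: [27, 29, 29, 40]
LPT makespan = 40
Lower bound = max(max_job, ceil(total/4)) = max(24, 32) = 32
Ratio = 40 / 32 = 1.25

1.25


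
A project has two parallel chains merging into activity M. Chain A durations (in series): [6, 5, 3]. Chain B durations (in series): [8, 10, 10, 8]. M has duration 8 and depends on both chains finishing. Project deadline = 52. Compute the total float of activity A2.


Forward pass: ES(A2) = sum of predecessors on chain A = 6
EF = ES + duration = 6 + 5 = 11
Backward pass: LF(M) = deadline = 52; LS(M) = 52 - 8 = 44
LF(A2) = LS(M) - sum(successors on chain A) = 44 - 3 = 41
LS = LF - duration = 41 - 5 = 36
Total float = LS - ES = 36 - 6 = 30

30


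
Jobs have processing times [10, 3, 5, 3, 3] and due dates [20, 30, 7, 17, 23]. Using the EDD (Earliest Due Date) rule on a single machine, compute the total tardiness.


Sort by due date (EDD order): [(5, 7), (3, 17), (10, 20), (3, 23), (3, 30)]
Compute completion times and tardiness:
  Job 1: p=5, d=7, C=5, tardiness=max(0,5-7)=0
  Job 2: p=3, d=17, C=8, tardiness=max(0,8-17)=0
  Job 3: p=10, d=20, C=18, tardiness=max(0,18-20)=0
  Job 4: p=3, d=23, C=21, tardiness=max(0,21-23)=0
  Job 5: p=3, d=30, C=24, tardiness=max(0,24-30)=0
Total tardiness = 0

0


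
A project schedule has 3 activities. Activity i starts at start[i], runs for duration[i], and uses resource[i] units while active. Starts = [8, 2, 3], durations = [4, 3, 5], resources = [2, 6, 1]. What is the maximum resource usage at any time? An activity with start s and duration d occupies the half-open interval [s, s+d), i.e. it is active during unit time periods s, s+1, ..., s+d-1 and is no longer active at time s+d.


Each activity i is active on [start_i, start_i + duration_i).
Compute total resource usage per time slot:
  t=0: active resources = [], total = 0
  t=1: active resources = [], total = 0
  t=2: active resources = [6], total = 6
  t=3: active resources = [6, 1], total = 7
  t=4: active resources = [6, 1], total = 7
  t=5: active resources = [1], total = 1
  t=6: active resources = [1], total = 1
  t=7: active resources = [1], total = 1
  t=8: active resources = [2], total = 2
  t=9: active resources = [2], total = 2
  t=10: active resources = [2], total = 2
  t=11: active resources = [2], total = 2
Peak resource demand = 7

7


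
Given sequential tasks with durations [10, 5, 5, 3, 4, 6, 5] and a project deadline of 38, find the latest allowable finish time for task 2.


LF(activity 2) = deadline - sum of successor durations
Successors: activities 3 through 7 with durations [5, 3, 4, 6, 5]
Sum of successor durations = 23
LF = 38 - 23 = 15

15


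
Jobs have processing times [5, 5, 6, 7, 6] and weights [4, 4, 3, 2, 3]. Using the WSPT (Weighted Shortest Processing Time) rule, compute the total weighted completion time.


Compute p/w ratios and sort ascending (WSPT): [(5, 4), (5, 4), (6, 3), (6, 3), (7, 2)]
Compute weighted completion times:
  Job (p=5,w=4): C=5, w*C=4*5=20
  Job (p=5,w=4): C=10, w*C=4*10=40
  Job (p=6,w=3): C=16, w*C=3*16=48
  Job (p=6,w=3): C=22, w*C=3*22=66
  Job (p=7,w=2): C=29, w*C=2*29=58
Total weighted completion time = 232

232


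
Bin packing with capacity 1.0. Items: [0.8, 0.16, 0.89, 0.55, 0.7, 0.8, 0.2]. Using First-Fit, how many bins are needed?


Place items sequentially using First-Fit:
  Item 0.8 -> new Bin 1
  Item 0.16 -> Bin 1 (now 0.96)
  Item 0.89 -> new Bin 2
  Item 0.55 -> new Bin 3
  Item 0.7 -> new Bin 4
  Item 0.8 -> new Bin 5
  Item 0.2 -> Bin 3 (now 0.75)
Total bins used = 5

5


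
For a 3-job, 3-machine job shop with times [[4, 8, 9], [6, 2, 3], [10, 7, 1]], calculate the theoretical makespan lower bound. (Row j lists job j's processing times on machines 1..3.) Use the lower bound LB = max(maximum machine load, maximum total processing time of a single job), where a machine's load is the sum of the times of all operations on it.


Machine loads:
  Machine 1: 4 + 6 + 10 = 20
  Machine 2: 8 + 2 + 7 = 17
  Machine 3: 9 + 3 + 1 = 13
Max machine load = 20
Job totals:
  Job 1: 21
  Job 2: 11
  Job 3: 18
Max job total = 21
Lower bound = max(20, 21) = 21

21


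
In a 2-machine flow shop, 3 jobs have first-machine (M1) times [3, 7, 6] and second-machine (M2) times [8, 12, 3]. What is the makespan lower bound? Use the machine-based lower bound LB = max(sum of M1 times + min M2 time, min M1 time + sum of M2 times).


LB1 = sum(M1 times) + min(M2 times) = 16 + 3 = 19
LB2 = min(M1 times) + sum(M2 times) = 3 + 23 = 26
Lower bound = max(LB1, LB2) = max(19, 26) = 26

26


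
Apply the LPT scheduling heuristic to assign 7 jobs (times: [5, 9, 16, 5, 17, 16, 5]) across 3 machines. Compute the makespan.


Sort jobs in decreasing order (LPT): [17, 16, 16, 9, 5, 5, 5]
Assign each job to the least loaded machine:
  Machine 1: jobs [17, 5], load = 22
  Machine 2: jobs [16, 9], load = 25
  Machine 3: jobs [16, 5, 5], load = 26
Makespan = max load = 26

26


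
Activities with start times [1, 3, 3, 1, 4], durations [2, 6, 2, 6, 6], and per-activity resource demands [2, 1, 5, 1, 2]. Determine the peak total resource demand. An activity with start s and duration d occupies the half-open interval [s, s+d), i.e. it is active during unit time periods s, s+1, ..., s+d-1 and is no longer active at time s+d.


Each activity i is active on [start_i, start_i + duration_i).
Compute total resource usage per time slot:
  t=0: active resources = [], total = 0
  t=1: active resources = [2, 1], total = 3
  t=2: active resources = [2, 1], total = 3
  t=3: active resources = [1, 5, 1], total = 7
  t=4: active resources = [1, 5, 1, 2], total = 9
  t=5: active resources = [1, 1, 2], total = 4
  t=6: active resources = [1, 1, 2], total = 4
  t=7: active resources = [1, 2], total = 3
  t=8: active resources = [1, 2], total = 3
  t=9: active resources = [2], total = 2
Peak resource demand = 9

9


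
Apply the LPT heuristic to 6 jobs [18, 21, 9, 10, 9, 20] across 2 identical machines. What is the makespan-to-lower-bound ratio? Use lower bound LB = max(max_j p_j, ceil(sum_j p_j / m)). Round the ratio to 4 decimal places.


LPT order: [21, 20, 18, 10, 9, 9]
Machine loads after assignment: [40, 47]
LPT makespan = 47
Lower bound = max(max_job, ceil(total/2)) = max(21, 44) = 44
Ratio = 47 / 44 = 1.0682

1.0682


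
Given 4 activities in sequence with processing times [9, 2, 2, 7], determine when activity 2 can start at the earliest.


Activity 2 starts after activities 1 through 1 complete.
Predecessor durations: [9]
ES = 9 = 9

9


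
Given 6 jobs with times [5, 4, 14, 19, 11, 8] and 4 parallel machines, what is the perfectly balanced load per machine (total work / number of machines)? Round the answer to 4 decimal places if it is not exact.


Total processing time = 5 + 4 + 14 + 19 + 11 + 8 = 61
Number of machines = 4
Ideal balanced load = 61 / 4 = 15.25

15.25


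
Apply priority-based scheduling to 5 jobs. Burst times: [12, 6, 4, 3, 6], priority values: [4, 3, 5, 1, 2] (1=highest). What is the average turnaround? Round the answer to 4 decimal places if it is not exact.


Sort by priority (ascending = highest first):
Order: [(1, 3), (2, 6), (3, 6), (4, 12), (5, 4)]
Completion times:
  Priority 1, burst=3, C=3
  Priority 2, burst=6, C=9
  Priority 3, burst=6, C=15
  Priority 4, burst=12, C=27
  Priority 5, burst=4, C=31
Average turnaround = 85/5 = 17.0

17.0


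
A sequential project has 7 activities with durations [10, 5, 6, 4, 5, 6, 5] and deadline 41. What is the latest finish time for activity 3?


LF(activity 3) = deadline - sum of successor durations
Successors: activities 4 through 7 with durations [4, 5, 6, 5]
Sum of successor durations = 20
LF = 41 - 20 = 21

21


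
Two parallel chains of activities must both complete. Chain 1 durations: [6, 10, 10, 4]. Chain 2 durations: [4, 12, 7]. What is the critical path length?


Path A total = 6 + 10 + 10 + 4 = 30
Path B total = 4 + 12 + 7 = 23
Critical path = longest path = max(30, 23) = 30

30


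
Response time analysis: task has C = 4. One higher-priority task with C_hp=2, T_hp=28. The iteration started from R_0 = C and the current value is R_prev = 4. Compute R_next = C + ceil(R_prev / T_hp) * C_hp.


R_next = C + ceil(R_prev / T_hp) * C_hp
ceil(4 / 28) = ceil(0.1429) = 1
Interference = 1 * 2 = 2
R_next = 4 + 2 = 6

6


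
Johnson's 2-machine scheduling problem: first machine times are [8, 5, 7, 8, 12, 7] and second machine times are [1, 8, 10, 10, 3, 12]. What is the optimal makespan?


Apply Johnson's rule:
  Group 1 (a <= b): [(2, 5, 8), (3, 7, 10), (6, 7, 12), (4, 8, 10)]
  Group 2 (a > b): [(5, 12, 3), (1, 8, 1)]
Optimal job order: [2, 3, 6, 4, 5, 1]
Schedule:
  Job 2: M1 done at 5, M2 done at 13
  Job 3: M1 done at 12, M2 done at 23
  Job 6: M1 done at 19, M2 done at 35
  Job 4: M1 done at 27, M2 done at 45
  Job 5: M1 done at 39, M2 done at 48
  Job 1: M1 done at 47, M2 done at 49
Makespan = 49

49


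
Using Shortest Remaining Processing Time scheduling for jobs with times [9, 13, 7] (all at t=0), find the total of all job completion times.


Since all jobs arrive at t=0, SRPT equals SPT ordering.
SPT order: [7, 9, 13]
Completion times:
  Job 1: p=7, C=7
  Job 2: p=9, C=16
  Job 3: p=13, C=29
Total completion time = 7 + 16 + 29 = 52

52


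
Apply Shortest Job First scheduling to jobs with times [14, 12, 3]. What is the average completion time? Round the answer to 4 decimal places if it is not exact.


SJF order (ascending): [3, 12, 14]
Completion times:
  Job 1: burst=3, C=3
  Job 2: burst=12, C=15
  Job 3: burst=14, C=29
Average completion = 47/3 = 15.6667

15.6667


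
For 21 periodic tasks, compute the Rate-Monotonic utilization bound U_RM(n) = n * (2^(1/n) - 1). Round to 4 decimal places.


Compute 2^(1/21) = 1.0335577830
Subtract 1: 1.0335577830 - 1 = 0.0335577830
Multiply by n: 21 * 0.0335577830 = 0.7047134430
Round to 4 dp: 0.7047

0.7047


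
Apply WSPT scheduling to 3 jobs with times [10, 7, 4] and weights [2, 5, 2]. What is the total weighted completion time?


Compute p/w ratios and sort ascending (WSPT): [(7, 5), (4, 2), (10, 2)]
Compute weighted completion times:
  Job (p=7,w=5): C=7, w*C=5*7=35
  Job (p=4,w=2): C=11, w*C=2*11=22
  Job (p=10,w=2): C=21, w*C=2*21=42
Total weighted completion time = 99

99


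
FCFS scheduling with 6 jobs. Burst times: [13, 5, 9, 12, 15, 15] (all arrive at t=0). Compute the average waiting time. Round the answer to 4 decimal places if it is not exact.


FCFS order (as given): [13, 5, 9, 12, 15, 15]
Waiting times:
  Job 1: wait = 0
  Job 2: wait = 13
  Job 3: wait = 18
  Job 4: wait = 27
  Job 5: wait = 39
  Job 6: wait = 54
Sum of waiting times = 151
Average waiting time = 151/6 = 25.1667

25.1667


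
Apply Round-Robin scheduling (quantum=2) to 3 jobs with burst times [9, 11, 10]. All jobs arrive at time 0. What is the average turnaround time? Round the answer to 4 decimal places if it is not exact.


Time quantum = 2
Execution trace:
  J1 runs 2 units, time = 2
  J2 runs 2 units, time = 4
  J3 runs 2 units, time = 6
  J1 runs 2 units, time = 8
  J2 runs 2 units, time = 10
  J3 runs 2 units, time = 12
  J1 runs 2 units, time = 14
  J2 runs 2 units, time = 16
  J3 runs 2 units, time = 18
  J1 runs 2 units, time = 20
  J2 runs 2 units, time = 22
  J3 runs 2 units, time = 24
  J1 runs 1 units, time = 25
  J2 runs 2 units, time = 27
  J3 runs 2 units, time = 29
  J2 runs 1 units, time = 30
Finish times: [25, 30, 29]
Average turnaround = 84/3 = 28.0

28.0


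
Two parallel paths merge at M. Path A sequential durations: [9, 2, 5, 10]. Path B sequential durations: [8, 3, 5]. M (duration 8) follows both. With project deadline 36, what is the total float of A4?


Forward pass: ES(A4) = sum of predecessors on chain A = 16
EF = ES + duration = 16 + 10 = 26
Backward pass: LF(M) = deadline = 36; LS(M) = 36 - 8 = 28
LF(A4) = LS(M) - sum(successors on chain A) = 28 - 0 = 28
LS = LF - duration = 28 - 10 = 18
Total float = LS - ES = 18 - 16 = 2

2


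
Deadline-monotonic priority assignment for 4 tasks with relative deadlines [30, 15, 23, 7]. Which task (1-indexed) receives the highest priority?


Sort tasks by relative deadline (ascending):
  Task 4: deadline = 7
  Task 2: deadline = 15
  Task 3: deadline = 23
  Task 1: deadline = 30
Priority order (highest first): [4, 2, 3, 1]
Highest priority task = 4

4


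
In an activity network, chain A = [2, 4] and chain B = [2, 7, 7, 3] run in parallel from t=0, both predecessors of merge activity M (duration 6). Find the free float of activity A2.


ES(A2) = sum of predecessors on chain A = 2
EF(A2) = ES + duration = 2 + 4 = 6
Successor of A2 is M. ES(M) = max(sum(A), sum(B)) = max(6, 19) = 19
Free float = ES(successor) - EF(current) = 19 - 6 = 13

13


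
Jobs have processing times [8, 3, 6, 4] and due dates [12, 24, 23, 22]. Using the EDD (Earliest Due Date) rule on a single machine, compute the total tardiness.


Sort by due date (EDD order): [(8, 12), (4, 22), (6, 23), (3, 24)]
Compute completion times and tardiness:
  Job 1: p=8, d=12, C=8, tardiness=max(0,8-12)=0
  Job 2: p=4, d=22, C=12, tardiness=max(0,12-22)=0
  Job 3: p=6, d=23, C=18, tardiness=max(0,18-23)=0
  Job 4: p=3, d=24, C=21, tardiness=max(0,21-24)=0
Total tardiness = 0

0


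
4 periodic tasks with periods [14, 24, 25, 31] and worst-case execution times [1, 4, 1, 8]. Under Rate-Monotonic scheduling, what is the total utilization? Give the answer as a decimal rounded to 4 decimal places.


Compute individual utilizations (exact fractions):
  Task 1: C/T = 1/14 (approx. 0.0714)
  Task 2: C/T = 4/24 = 1/6 (approx. 0.1667)
  Task 3: C/T = 1/25 (approx. 0.04)
  Task 4: C/T = 8/31 (approx. 0.2581)
Total utilization U = 1/14 + 1/6 + 1/25 + 8/31 = 8726/16275
Rounded to 4 decimal places: U = 0.5362
RM (Liu & Layland) bound for 4 tasks = 0.756828; compare with U = 8726/16275 (approx. 0.536160)
U <= bound, so schedulable by RM sufficient condition.

0.5362


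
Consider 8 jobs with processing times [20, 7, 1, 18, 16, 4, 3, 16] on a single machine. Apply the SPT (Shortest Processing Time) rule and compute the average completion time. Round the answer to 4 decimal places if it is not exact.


Sort jobs by processing time (SPT order): [1, 3, 4, 7, 16, 16, 18, 20]
Compute completion times sequentially:
  Job 1: processing = 1, completes at 1
  Job 2: processing = 3, completes at 4
  Job 3: processing = 4, completes at 8
  Job 4: processing = 7, completes at 15
  Job 5: processing = 16, completes at 31
  Job 6: processing = 16, completes at 47
  Job 7: processing = 18, completes at 65
  Job 8: processing = 20, completes at 85
Sum of completion times = 256
Average completion time = 256/8 = 32.0

32.0


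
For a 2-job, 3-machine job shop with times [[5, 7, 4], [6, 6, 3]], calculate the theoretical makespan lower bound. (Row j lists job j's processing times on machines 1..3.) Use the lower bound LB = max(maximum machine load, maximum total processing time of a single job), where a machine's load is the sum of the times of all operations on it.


Machine loads:
  Machine 1: 5 + 6 = 11
  Machine 2: 7 + 6 = 13
  Machine 3: 4 + 3 = 7
Max machine load = 13
Job totals:
  Job 1: 16
  Job 2: 15
Max job total = 16
Lower bound = max(13, 16) = 16

16


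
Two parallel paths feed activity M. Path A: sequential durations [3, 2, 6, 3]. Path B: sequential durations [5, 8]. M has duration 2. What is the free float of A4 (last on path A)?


ES(A4) = sum of predecessors on chain A = 11
EF(A4) = ES + duration = 11 + 3 = 14
Successor of A4 is M. ES(M) = max(sum(A), sum(B)) = max(14, 13) = 14
Free float = ES(successor) - EF(current) = 14 - 14 = 0

0


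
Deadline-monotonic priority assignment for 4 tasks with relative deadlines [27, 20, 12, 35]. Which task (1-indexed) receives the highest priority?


Sort tasks by relative deadline (ascending):
  Task 3: deadline = 12
  Task 2: deadline = 20
  Task 1: deadline = 27
  Task 4: deadline = 35
Priority order (highest first): [3, 2, 1, 4]
Highest priority task = 3

3


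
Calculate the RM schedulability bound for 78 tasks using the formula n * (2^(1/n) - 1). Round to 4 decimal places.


Compute 2^(1/78) = 1.0089261045
Subtract 1: 1.0089261045 - 1 = 0.0089261045
Multiply by n: 78 * 0.0089261045 = 0.6962361510
Round to 4 dp: 0.6962

0.6962


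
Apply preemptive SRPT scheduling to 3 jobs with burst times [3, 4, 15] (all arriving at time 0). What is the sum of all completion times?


Since all jobs arrive at t=0, SRPT equals SPT ordering.
SPT order: [3, 4, 15]
Completion times:
  Job 1: p=3, C=3
  Job 2: p=4, C=7
  Job 3: p=15, C=22
Total completion time = 3 + 7 + 22 = 32

32


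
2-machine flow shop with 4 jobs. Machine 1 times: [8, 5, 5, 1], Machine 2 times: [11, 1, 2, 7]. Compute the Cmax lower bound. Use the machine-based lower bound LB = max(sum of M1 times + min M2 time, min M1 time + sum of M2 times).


LB1 = sum(M1 times) + min(M2 times) = 19 + 1 = 20
LB2 = min(M1 times) + sum(M2 times) = 1 + 21 = 22
Lower bound = max(LB1, LB2) = max(20, 22) = 22

22


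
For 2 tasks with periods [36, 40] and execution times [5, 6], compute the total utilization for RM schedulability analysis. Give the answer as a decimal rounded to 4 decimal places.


Compute individual utilizations (exact fractions):
  Task 1: C/T = 5/36 (approx. 0.1389)
  Task 2: C/T = 6/40 = 3/20 (approx. 0.15)
Total utilization U = 5/36 + 3/20 = 13/45
Rounded to 4 decimal places: U = 0.2889
RM (Liu & Layland) bound for 2 tasks = 0.828427; compare with U = 13/45 (approx. 0.288889)
U <= bound, so schedulable by RM sufficient condition.

0.2889


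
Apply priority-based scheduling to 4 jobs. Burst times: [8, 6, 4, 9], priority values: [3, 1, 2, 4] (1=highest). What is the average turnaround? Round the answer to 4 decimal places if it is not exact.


Sort by priority (ascending = highest first):
Order: [(1, 6), (2, 4), (3, 8), (4, 9)]
Completion times:
  Priority 1, burst=6, C=6
  Priority 2, burst=4, C=10
  Priority 3, burst=8, C=18
  Priority 4, burst=9, C=27
Average turnaround = 61/4 = 15.25

15.25


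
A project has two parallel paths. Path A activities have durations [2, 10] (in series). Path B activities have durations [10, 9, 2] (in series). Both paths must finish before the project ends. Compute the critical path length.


Path A total = 2 + 10 = 12
Path B total = 10 + 9 + 2 = 21
Critical path = longest path = max(12, 21) = 21

21


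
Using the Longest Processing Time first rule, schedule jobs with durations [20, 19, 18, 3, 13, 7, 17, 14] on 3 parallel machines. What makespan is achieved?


Sort jobs in decreasing order (LPT): [20, 19, 18, 17, 14, 13, 7, 3]
Assign each job to the least loaded machine:
  Machine 1: jobs [20, 13, 7], load = 40
  Machine 2: jobs [19, 14, 3], load = 36
  Machine 3: jobs [18, 17], load = 35
Makespan = max load = 40

40
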